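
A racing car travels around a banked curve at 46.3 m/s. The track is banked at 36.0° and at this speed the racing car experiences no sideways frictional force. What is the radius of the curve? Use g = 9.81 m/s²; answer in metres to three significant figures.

301 m

Frictionless banking: tanθ = v²/(rg), so r = v²/(g tanθ).
r = (46.3)²/(9.81 × tan 36.0°) = 2144/(9.81 × 0.7265) = 2144/7.127 = 300.8 m.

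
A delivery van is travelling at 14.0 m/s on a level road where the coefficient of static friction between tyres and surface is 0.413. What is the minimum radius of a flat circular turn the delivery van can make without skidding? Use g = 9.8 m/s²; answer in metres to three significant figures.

48.4 m

At the limit, μ_s m g = m v²/r, so r_min = v²/(μ_s g) = (14.0)²/(0.413 × 9.8) = 196.0/4.047 = 48.43 m.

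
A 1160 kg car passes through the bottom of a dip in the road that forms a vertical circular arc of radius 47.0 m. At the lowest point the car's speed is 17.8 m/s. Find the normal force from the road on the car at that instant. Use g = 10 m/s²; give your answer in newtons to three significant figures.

19400 N

At the lowest point, N points up (toward the centre) and the weight mg points down (away from the centre), so the net inward force is N − mg = mv²/r.
N = m(v²/r + g) = 1160 × ((17.8)²/47.0 + 10.0) = 1160 × (6.741 + 10.0) = 1160 × 16.74 = 19420 N.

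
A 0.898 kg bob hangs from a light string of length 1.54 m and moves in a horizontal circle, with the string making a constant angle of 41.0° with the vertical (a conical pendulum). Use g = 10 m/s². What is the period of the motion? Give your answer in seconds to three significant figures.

2.14 s

r = L sinθ = 1.010 m. From T sinθ = mω²r and T cosθ = mg: tanθ = ω²r/g, so ω² = g tanθ / r = g/(L cosθ).
ω = √(g/(L cosθ)) = √(10.0/(1.54 × 0.7547)) = √8.604 = 2.933 rad/s.
Period = 2π/ω = 2.142 s.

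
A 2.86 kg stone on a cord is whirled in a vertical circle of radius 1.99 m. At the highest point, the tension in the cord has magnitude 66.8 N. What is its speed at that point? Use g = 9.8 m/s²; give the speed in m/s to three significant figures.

8.12 m/s

At the top, T + mg = mv²/r, so v = √(r(T/m + g)) = √(1.99 × (66.8/2.86 + 9.8)) = √(1.99 × 33.16) = √65.98 = 8.123 m/s.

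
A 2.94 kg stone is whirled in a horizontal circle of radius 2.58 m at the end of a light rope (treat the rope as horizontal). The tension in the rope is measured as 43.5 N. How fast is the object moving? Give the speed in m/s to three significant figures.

T = m v²/r ⇒ v = √(T r / m) = √(43.5 × 2.58 / 2.94) = √38.17 = 6.178 m/s.

6.18 m/s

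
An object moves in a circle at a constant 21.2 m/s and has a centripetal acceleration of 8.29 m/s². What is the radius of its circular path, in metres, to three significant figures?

a_c = v²/r ⇒ r = v²/a_c = (21.2)²/8.29 = 449.4/8.29 = 54.21 m.

54.2 m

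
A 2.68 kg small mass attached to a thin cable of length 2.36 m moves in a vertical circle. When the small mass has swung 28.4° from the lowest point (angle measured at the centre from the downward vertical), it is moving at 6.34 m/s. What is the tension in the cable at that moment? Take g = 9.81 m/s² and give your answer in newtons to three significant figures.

68.8 N

Take the radial direction toward the centre of the circle as positive. The component of the weight along the string toward the centre is −mg cos φ (φ measured from the bottom), so Newton's second law along the string gives T − mg cos φ = m v²/r.
cos 28.4° = 0.8796, so T = m(v²/r + g cos φ) = 2.68 × ((6.34)²/2.36 + 9.81 × 0.8796) = 2.68 × (17.03 + (8.629)) = 2.68 × 25.66 = 68.77 N.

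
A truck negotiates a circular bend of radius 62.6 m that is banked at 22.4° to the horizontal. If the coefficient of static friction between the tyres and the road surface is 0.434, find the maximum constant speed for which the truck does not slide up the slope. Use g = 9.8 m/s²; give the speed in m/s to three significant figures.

At the maximum speed, friction acts down the slope at its limiting value f = μN. Radially (horizontal, toward centre): N sinθ + μN cosθ = mv²/r. Vertically: N cosθ − μN sinθ = mg.
Dividing: v² = r g (sinθ + μcosθ)/(cosθ − μsinθ).
sinθ + μcosθ = 0.3811 + 0.434×0.9245 = 0.7823; cosθ − μsinθ = 0.9245 − 0.434×0.3811 = 0.7592.
v² = 62.6 × 9.8 × 0.7823/0.7592 = 632.2 m²/s², so v = 25.14 m/s.

25.1 m/s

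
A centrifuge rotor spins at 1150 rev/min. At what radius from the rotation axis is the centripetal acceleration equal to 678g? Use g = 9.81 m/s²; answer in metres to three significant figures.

0.459 m

ω = 1150 rev/min × 2π/60 = 120.4 rad/s.
a_c = ω²r = 678g ⇒ r = 678 × 9.81 / (120.4)² = 6651/14500 = 0.4586 m.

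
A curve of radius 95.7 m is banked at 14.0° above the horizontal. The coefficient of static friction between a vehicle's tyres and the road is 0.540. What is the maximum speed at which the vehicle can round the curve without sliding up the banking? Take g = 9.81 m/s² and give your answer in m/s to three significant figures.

At the maximum speed, friction acts down the slope at its limiting value f = μN. Radially (horizontal, toward centre): N sinθ + μN cosθ = mv²/r. Vertically: N cosθ − μN sinθ = mg.
Dividing: v² = r g (sinθ + μcosθ)/(cosθ − μsinθ).
sinθ + μcosθ = 0.2419 + 0.540×0.9703 = 0.7659; cosθ − μsinθ = 0.9703 − 0.540×0.2419 = 0.8397.
v² = 95.7 × 9.81 × 0.7659/0.8397 = 856.3 m²/s², so v = 29.26 m/s.

29.3 m/s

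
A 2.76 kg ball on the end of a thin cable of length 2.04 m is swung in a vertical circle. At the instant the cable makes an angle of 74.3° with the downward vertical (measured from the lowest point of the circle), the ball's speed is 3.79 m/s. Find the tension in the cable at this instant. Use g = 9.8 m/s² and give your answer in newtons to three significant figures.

26.8 N

Take the radial direction toward the centre of the circle as positive. The component of the weight along the string toward the centre is −mg cos φ (φ measured from the bottom), so Newton's second law along the string gives T − mg cos φ = m v²/r.
cos 74.3° = 0.2706, so T = m(v²/r + g cos φ) = 2.76 × ((3.79)²/2.04 + 9.8 × 0.2706) = 2.76 × (7.041 + (2.652)) = 2.76 × 9.693 = 26.75 N.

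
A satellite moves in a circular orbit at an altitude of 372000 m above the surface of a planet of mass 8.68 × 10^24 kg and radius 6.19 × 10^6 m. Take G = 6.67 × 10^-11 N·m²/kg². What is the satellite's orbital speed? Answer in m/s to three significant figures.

Orbital radius r = R + h = 6.19 × 10^6 + 372000 = 6.562 × 10^6 m.
Gravity supplies the centripetal force: G M m / r² = m v² / r, so v = √(GM/r).
v = √(6.67 × 10^-11 × 8.68 × 10^24 / 6.562 × 10^6) = √(8.823 × 10^7) = 9393 m/s.

9390 m/s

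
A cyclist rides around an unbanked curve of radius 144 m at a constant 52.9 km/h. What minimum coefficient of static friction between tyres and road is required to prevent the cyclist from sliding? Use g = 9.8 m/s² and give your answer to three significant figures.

0.153

v = 52.9/3.6 = 14.69 m/s.
Friction provides the centripetal force: μ_s m g = m v²/r, so μ_s = v²/(g r) = (14.69)²/(9.8 × 144) = 215.9/1411 = 0.1530.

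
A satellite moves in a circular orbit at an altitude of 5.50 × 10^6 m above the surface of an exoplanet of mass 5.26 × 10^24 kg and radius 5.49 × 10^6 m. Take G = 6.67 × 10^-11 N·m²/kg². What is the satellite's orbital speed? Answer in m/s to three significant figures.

Orbital radius r = R + h = 5.49 × 10^6 + 5.50 × 10^6 = 1.099 × 10^7 m.
Gravity supplies the centripetal force: G M m / r² = m v² / r, so v = √(GM/r).
v = √(6.67 × 10^-11 × 5.26 × 10^24 / 1.099 × 10^7) = √(3.192 × 10^7) = 5650 m/s.

5650 m/s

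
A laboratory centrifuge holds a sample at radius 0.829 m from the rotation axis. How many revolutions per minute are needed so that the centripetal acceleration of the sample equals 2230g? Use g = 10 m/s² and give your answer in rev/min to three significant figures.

1570 rev/min

Require ω²r = 2230g, so ω = √(2230 × 10.0/0.829) = 164.0 rad/s.
In rev/min: ω × 60/(2π) = 164.0 × 60/(2π) = 1566 rev/min.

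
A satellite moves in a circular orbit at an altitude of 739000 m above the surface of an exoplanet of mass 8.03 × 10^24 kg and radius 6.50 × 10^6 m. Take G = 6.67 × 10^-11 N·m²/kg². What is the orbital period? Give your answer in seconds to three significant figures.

5290 s

r = R + h = 6.50 × 10^6 + 739000 = 7.239 × 10^6 m. Gravity provides the centripetal force: G M m / r² = m v² / r ⇒ v = √(GM/r) = 8602 m/s.
T = 2πr/v = 2π × 7.239 × 10^6 / 8602 = 5288 s.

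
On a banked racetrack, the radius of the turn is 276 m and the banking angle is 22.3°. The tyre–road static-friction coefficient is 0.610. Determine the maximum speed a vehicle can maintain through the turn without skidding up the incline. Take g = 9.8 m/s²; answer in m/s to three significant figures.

At the maximum speed, friction acts down the slope at its limiting value f = μN. Radially (horizontal, toward centre): N sinθ + μN cosθ = mv²/r. Vertically: N cosθ − μN sinθ = mg.
Dividing: v² = r g (sinθ + μcosθ)/(cosθ − μsinθ).
sinθ + μcosθ = 0.3795 + 0.610×0.9252 = 0.9438; cosθ − μsinθ = 0.9252 − 0.610×0.3795 = 0.6937.
v² = 276 × 9.8 × 0.9438/0.6937 = 3680 m²/s², so v = 60.66 m/s.

60.7 m/s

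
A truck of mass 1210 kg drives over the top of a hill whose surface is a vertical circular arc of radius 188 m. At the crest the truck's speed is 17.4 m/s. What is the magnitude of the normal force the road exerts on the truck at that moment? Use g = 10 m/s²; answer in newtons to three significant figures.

At the crest the centripetal acceleration points downward (toward the centre of the arc), so mg − N = mv²/r.
N = m(g − v²/r) = 1210 × (10.0 − (17.4)²/188) = 1210 × (10.0 − 1.610) = 1210 × 8.390 = 10150 N.

10200 N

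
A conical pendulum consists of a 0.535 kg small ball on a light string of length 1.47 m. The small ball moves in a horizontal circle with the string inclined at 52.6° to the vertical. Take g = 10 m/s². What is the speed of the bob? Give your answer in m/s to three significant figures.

The radius of the circle is r = L sinθ = 1.47 × sin 52.6° = 1.168 m.
Horizontally T sinθ = mv²/r and vertically T cosθ = mg, so tanθ = v²/(rg).
v = √(r g tanθ) = √(1.168 × 10.0 × 1.308) = √15.27 = 3.908 m/s.

3.91 m/s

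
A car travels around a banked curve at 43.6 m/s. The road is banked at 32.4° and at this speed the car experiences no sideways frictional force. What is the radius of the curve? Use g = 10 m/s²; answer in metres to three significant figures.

300 m

Frictionless banking: tanθ = v²/(rg), so r = v²/(g tanθ).
r = (43.6)²/(10.0 × tan 32.4°) = 1901/(10.0 × 0.6346) = 1901/6.346 = 299.5 m.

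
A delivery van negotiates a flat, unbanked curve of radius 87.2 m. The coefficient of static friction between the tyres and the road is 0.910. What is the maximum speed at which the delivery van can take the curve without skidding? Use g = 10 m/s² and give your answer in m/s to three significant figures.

On a flat curve, static friction is the only horizontal force, so it must supply the full centripetal force: μ_s m g = m v²/r.
Mass cancels: v_max = √(μ_s g r) = √(0.910 × 10.0 × 87.2) = √793.5 = 28.17 m/s.

28.2 m/s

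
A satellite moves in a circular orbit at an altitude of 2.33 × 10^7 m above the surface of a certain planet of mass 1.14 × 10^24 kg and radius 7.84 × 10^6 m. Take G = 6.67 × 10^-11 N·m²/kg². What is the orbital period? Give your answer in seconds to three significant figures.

r = R + h = 7.84 × 10^6 + 2.33 × 10^7 = 3.114 × 10^7 m. Gravity provides the centripetal force: G M m / r² = m v² / r ⇒ v = √(GM/r) = 1563 m/s.
T = 2πr/v = 2π × 3.114 × 10^7 / 1563 = 125200 s.

125000 s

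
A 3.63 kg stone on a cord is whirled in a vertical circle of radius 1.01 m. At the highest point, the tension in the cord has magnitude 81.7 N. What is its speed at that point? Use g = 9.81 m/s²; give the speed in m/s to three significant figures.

At the top, T + mg = mv²/r, so v = √(r(T/m + g)) = √(1.01 × (81.7/3.63 + 9.81)) = √(1.01 × 32.32) = √32.64 = 5.713 m/s.

5.71 m/s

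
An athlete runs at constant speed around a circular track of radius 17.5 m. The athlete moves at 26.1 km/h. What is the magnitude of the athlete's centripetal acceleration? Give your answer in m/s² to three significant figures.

v = 26.1 km/h = 26.1/3.6 = 7.250 m/s.
a_c = v²/r = (7.250)²/17.5 = 52.56/17.5 = 3.004 m/s².

3.00 m/s²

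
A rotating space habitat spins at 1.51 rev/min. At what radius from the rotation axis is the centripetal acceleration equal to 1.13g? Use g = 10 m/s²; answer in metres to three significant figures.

452 m

ω = 1.51 rev/min × 2π/60 = 0.1581 rad/s.
a_c = ω²r = 1.13g ⇒ r = 1.13 × 10.0 / (0.1581)² = 11.30/0.02500 = 451.9 m.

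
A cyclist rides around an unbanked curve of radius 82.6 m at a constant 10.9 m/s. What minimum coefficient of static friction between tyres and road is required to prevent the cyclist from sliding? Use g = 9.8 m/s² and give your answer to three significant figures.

Friction provides the centripetal force: μ_s m g = m v²/r, so μ_s = v²/(g r) = (10.90)²/(9.8 × 82.6) = 118.8/809.5 = 0.1468.

0.147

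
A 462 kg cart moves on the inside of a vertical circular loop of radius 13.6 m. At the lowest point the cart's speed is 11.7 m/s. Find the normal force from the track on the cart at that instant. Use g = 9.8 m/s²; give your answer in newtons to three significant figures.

At the lowest point, N points up (toward the centre) and the weight mg points down (away from the centre), so the net inward force is N − mg = mv²/r.
N = m(v²/r + g) = 462 × ((11.7)²/13.6 + 9.8) = 462 × (10.07 + 9.8) = 462 × 19.87 = 9178 N.

9180 N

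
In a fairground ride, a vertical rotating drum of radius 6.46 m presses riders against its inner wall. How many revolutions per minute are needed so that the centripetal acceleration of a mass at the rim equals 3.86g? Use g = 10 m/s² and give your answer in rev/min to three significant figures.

23.3 rev/min

Require ω²r = 3.86g, so ω = √(3.86 × 10.0/6.46) = 2.444 rad/s.
In rev/min: ω × 60/(2π) = 2.444 × 60/(2π) = 23.34 rev/min.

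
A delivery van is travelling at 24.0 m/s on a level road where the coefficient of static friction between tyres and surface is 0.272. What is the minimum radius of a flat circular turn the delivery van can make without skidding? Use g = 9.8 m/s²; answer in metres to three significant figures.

At the limit, μ_s m g = m v²/r, so r_min = v²/(μ_s g) = (24.0)²/(0.272 × 9.8) = 576.0/2.666 = 216.1 m.

216 m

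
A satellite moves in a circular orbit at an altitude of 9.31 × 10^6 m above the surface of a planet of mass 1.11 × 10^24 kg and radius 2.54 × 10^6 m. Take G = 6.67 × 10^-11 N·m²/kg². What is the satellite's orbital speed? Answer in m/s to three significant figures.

2500 m/s

Orbital radius r = R + h = 2.54 × 10^6 + 9.31 × 10^6 = 1.185 × 10^7 m.
Gravity supplies the centripetal force: G M m / r² = m v² / r, so v = √(GM/r).
v = √(6.67 × 10^-11 × 1.11 × 10^24 / 1.185 × 10^7) = √(6.248 × 10^6) = 2500 m/s.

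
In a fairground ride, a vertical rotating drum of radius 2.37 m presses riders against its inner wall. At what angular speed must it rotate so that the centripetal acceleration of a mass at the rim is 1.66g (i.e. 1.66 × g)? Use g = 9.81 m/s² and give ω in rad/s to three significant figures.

2.62 rad/s

Centripetal acceleration a_c = ω²r. Setting ω²r = 1.66g:
ω = √(1.66g / r) = √(1.66 × 9.81 / 2.37) = √6.871 = 2.621 rad/s.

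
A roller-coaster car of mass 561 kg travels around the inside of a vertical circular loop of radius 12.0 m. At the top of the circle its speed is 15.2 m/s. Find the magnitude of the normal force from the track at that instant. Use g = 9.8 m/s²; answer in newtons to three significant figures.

5300 N

At the top, both N and the weight mg point inward (toward the centre), so N + mg = mv²/r.
N = m(v²/r − g) = 561 × ((15.2)²/12.0 − 9.8) = 561 × (19.25 − 9.8) = 561 × 9.453 = 5303 N.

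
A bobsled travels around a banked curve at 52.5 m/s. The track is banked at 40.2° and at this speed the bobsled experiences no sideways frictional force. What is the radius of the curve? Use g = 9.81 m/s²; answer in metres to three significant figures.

332 m

Frictionless banking: tanθ = v²/(rg), so r = v²/(g tanθ).
r = (52.5)²/(9.81 × tan 40.2°) = 2756/(9.81 × 0.8451) = 2756/8.290 = 332.5 m.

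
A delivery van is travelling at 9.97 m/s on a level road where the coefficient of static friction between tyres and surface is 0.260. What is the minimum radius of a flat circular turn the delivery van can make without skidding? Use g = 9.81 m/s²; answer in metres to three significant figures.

At the limit, μ_s m g = m v²/r, so r_min = v²/(μ_s g) = (9.97)²/(0.260 × 9.81) = 99.40/2.551 = 38.97 m.

39.0 m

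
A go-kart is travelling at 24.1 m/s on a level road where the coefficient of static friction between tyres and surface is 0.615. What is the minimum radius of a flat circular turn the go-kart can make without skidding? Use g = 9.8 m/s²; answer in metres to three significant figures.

96.4 m

At the limit, μ_s m g = m v²/r, so r_min = v²/(μ_s g) = (24.1)²/(0.615 × 9.8) = 580.8/6.027 = 96.37 m.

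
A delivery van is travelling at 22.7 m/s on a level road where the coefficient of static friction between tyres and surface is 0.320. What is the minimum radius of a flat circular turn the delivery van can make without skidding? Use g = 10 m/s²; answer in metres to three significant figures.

161 m

At the limit, μ_s m g = m v²/r, so r_min = v²/(μ_s g) = (22.7)²/(0.320 × 10.0) = 515.3/3.200 = 161.0 m.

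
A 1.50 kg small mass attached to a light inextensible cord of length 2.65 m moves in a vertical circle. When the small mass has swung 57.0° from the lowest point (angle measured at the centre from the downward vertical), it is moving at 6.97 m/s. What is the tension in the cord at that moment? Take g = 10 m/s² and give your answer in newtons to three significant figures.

35.7 N

Take the radial direction toward the centre of the circle as positive. The component of the weight along the string toward the centre is −mg cos φ (φ measured from the bottom), so Newton's second law along the string gives T − mg cos φ = m v²/r.
cos 57.0° = 0.5446, so T = m(v²/r + g cos φ) = 1.50 × ((6.97)²/2.65 + 10.0 × 0.5446) = 1.50 × (18.33 + (5.446)) = 1.50 × 23.78 = 35.67 N.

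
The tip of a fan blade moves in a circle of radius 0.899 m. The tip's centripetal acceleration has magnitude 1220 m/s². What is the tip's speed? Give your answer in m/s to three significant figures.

a_c = v²/r ⇒ v = √(a_c · r) = √(1220 × 0.899) = √1097 = 33.12 m/s.

33.1 m/s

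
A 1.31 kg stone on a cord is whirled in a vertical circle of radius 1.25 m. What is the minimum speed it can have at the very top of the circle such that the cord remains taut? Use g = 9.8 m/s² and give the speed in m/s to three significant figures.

3.50 m/s

At the top, both weight mg and T point toward the centre: T + mg = mv²/r.
At minimum speed T → 0, so mg = mv_min²/r ⇒ v_min = √(g r) = √(9.8 × 1.25) = 3.500 m/s.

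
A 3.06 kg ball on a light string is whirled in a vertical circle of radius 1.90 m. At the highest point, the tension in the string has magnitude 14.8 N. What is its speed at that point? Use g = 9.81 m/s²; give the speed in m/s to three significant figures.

5.28 m/s

At the top, T + mg = mv²/r, so v = √(r(T/m + g)) = √(1.90 × (14.8/3.06 + 9.81)) = √(1.90 × 14.65) = √27.83 = 5.275 m/s.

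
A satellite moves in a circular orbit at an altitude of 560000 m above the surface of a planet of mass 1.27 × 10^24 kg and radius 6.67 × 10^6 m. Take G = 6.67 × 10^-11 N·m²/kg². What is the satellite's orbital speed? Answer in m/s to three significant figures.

3420 m/s

Orbital radius r = R + h = 6.67 × 10^6 + 560000 = 7.230 × 10^6 m.
Gravity supplies the centripetal force: G M m / r² = m v² / r, so v = √(GM/r).
v = √(6.67 × 10^-11 × 1.27 × 10^24 / 7.230 × 10^6) = √(1.172 × 10^7) = 3423 m/s.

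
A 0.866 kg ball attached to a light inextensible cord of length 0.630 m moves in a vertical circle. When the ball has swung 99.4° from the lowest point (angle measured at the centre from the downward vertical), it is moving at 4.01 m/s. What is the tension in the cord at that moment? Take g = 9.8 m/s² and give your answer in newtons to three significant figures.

Take the radial direction toward the centre of the circle as positive. The component of the weight along the string toward the centre is −mg cos φ (φ measured from the bottom), so Newton's second law along the string gives T − mg cos φ = m v²/r.
cos 99.4° = -0.1633, so T = m(v²/r + g cos φ) = 0.866 × ((4.01)²/0.630 + 9.8 × -0.1633) = 0.866 × (25.52 + (-1.601)) = 0.866 × 23.92 = 20.72 N.

20.7 N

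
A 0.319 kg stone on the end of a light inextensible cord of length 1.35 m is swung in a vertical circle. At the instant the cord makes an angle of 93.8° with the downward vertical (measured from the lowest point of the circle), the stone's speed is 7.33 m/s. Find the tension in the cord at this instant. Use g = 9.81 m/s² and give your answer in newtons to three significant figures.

Take the radial direction toward the centre of the circle as positive. The component of the weight along the string toward the centre is −mg cos φ (φ measured from the bottom), so Newton's second law along the string gives T − mg cos φ = m v²/r.
cos 93.8° = -0.06627, so T = m(v²/r + g cos φ) = 0.319 × ((7.33)²/1.35 + 9.81 × -0.06627) = 0.319 × (39.80 + (-0.6501)) = 0.319 × 39.15 = 12.49 N.

12.5 N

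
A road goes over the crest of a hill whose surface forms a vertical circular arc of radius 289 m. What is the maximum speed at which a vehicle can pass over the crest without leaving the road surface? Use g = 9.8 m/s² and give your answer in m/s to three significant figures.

At the crest the centre of the circle is below the vehicle, so the net downward (centripetal) force is mg − N = mv²/r.
The vehicle leaves the road when N → 0, giving v_max = √(g r) = √(9.8 × 289) = 53.22 m/s.

53.2 m/s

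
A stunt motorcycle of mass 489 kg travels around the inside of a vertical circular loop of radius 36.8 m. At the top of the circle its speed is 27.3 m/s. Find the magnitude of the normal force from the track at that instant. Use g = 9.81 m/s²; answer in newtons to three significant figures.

5110 N

At the top, both N and the weight mg point inward (toward the centre), so N + mg = mv²/r.
N = m(v²/r − g) = 489 × ((27.3)²/36.8 − 9.81) = 489 × (20.25 − 9.81) = 489 × 10.44 = 5106 N.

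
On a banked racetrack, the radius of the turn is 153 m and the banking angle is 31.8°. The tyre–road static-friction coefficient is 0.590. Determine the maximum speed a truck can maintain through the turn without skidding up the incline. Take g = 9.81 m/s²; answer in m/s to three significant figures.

53.5 m/s

At the maximum speed, friction acts down the slope at its limiting value f = μN. Radially (horizontal, toward centre): N sinθ + μN cosθ = mv²/r. Vertically: N cosθ − μN sinθ = mg.
Dividing: v² = r g (sinθ + μcosθ)/(cosθ − μsinθ).
sinθ + μcosθ = 0.5270 + 0.590×0.8499 = 1.028; cosθ − μsinθ = 0.8499 − 0.590×0.5270 = 0.5390.
v² = 153 × 9.81 × 1.028/0.5390 = 2864 m²/s², so v = 53.51 m/s.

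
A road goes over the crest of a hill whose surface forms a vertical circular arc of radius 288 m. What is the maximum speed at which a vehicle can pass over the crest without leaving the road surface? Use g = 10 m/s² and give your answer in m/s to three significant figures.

53.7 m/s

At the crest the centre of the circle is below the vehicle, so the net downward (centripetal) force is mg − N = mv²/r.
The vehicle leaves the road when N → 0, giving v_max = √(g r) = √(10.0 × 288) = 53.67 m/s.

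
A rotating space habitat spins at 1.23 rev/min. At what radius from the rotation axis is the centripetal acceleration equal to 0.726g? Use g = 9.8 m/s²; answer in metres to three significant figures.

ω = 1.23 rev/min × 2π/60 = 0.1288 rad/s.
a_c = ω²r = 0.726g ⇒ r = 0.726 × 9.8 / (0.1288)² = 7.115/0.01659 = 428.8 m.

429 m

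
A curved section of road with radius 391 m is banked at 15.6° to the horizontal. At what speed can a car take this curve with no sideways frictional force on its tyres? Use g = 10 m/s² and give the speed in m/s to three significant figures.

33.0 m/s

On a frictionless banked curve, N sinθ = mv²/r and N cosθ = mg, so tanθ = v²/(rg).
v = √(r g tanθ) = √(391 × 10.0 × tan 15.6°) = √(391 × 10.0 × 0.2792) = √1092 = 33.04 m/s.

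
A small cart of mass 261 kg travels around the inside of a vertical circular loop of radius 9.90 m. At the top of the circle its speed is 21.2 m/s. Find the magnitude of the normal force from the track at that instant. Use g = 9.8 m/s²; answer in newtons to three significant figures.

At the top, both N and the weight mg point inward (toward the centre), so N + mg = mv²/r.
N = m(v²/r − g) = 261 × ((21.2)²/9.90 − 9.8) = 261 × (45.40 − 9.8) = 261 × 35.60 = 9291 N.

9290 N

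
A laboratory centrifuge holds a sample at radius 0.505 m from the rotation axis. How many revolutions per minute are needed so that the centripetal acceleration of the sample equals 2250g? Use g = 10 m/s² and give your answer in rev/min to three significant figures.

2020 rev/min

Require ω²r = 2250g, so ω = √(2250 × 10.0/0.505) = 211.1 rad/s.
In rev/min: ω × 60/(2π) = 211.1 × 60/(2π) = 2016 rev/min.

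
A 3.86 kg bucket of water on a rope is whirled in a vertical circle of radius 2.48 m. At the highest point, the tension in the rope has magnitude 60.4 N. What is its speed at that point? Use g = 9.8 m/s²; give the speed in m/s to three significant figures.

At the top, T + mg = mv²/r, so v = √(r(T/m + g)) = √(2.48 × (60.4/3.86 + 9.8)) = √(2.48 × 25.45) = √63.11 = 7.944 m/s.

7.94 m/s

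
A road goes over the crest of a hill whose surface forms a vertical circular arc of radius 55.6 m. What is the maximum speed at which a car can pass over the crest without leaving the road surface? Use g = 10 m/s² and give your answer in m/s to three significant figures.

At the crest the centre of the circle is below the car, so the net downward (centripetal) force is mg − N = mv²/r.
The car leaves the road when N → 0, giving v_max = √(g r) = √(10.0 × 55.6) = 23.58 m/s.

23.6 m/s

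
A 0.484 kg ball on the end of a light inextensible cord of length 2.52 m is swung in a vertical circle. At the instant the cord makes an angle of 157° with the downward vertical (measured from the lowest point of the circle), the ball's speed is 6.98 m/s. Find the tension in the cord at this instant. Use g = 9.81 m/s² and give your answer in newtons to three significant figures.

4.99 N

Take the radial direction toward the centre of the circle as positive. The component of the weight along the string toward the centre is −mg cos φ (φ measured from the bottom), so Newton's second law along the string gives T − mg cos φ = m v²/r.
cos 157° = -0.9205, so T = m(v²/r + g cos φ) = 0.484 × ((6.98)²/2.52 + 9.81 × -0.9205) = 0.484 × (19.33 + (-9.030)) = 0.484 × 10.30 = 4.987 N.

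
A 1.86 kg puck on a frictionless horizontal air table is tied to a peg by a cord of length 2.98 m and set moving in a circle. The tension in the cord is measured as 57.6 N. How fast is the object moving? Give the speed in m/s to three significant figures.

9.61 m/s

T = m v²/r ⇒ v = √(T r / m) = √(57.6 × 2.98 / 1.86) = √92.28 = 9.606 m/s.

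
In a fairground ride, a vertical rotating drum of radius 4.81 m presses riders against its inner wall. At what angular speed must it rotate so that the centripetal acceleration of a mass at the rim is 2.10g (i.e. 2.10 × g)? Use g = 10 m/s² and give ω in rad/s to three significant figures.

Centripetal acceleration a_c = ω²r. Setting ω²r = 2.10g:
ω = √(2.10g / r) = √(2.10 × 10.0 / 4.81) = √4.366 = 2.089 rad/s.

2.09 rad/s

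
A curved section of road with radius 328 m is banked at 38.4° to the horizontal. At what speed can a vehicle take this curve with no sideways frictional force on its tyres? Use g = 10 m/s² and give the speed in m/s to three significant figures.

51.0 m/s

On a frictionless banked curve, N sinθ = mv²/r and N cosθ = mg, so tanθ = v²/(rg).
v = √(r g tanθ) = √(328 × 10.0 × tan 38.4°) = √(328 × 10.0 × 0.7926) = √2600 = 50.99 m/s.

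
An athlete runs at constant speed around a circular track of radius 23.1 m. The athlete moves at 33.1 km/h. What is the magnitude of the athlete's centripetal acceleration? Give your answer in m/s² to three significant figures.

3.66 m/s²

v = 33.1 km/h = 33.1/3.6 = 9.194 m/s.
a_c = v²/r = (9.194)²/23.1 = 84.54/23.1 = 3.660 m/s².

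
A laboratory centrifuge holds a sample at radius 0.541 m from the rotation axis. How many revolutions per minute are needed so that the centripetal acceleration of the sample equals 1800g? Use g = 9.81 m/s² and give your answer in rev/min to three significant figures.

1730 rev/min

Require ω²r = 1800g, so ω = √(1800 × 9.81/0.541) = 180.7 rad/s.
In rev/min: ω × 60/(2π) = 180.7 × 60/(2π) = 1725 rev/min.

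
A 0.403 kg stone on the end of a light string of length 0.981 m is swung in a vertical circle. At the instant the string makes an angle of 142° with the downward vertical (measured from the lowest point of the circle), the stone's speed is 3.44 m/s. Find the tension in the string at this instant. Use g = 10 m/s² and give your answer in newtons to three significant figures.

1.69 N

Take the radial direction toward the centre of the circle as positive. The component of the weight along the string toward the centre is −mg cos φ (φ measured from the bottom), so Newton's second law along the string gives T − mg cos φ = m v²/r.
cos 142° = -0.7880, so T = m(v²/r + g cos φ) = 0.403 × ((3.44)²/0.981 + 10.0 × -0.7880) = 0.403 × (12.06 + (-7.880)) = 0.403 × 4.183 = 1.686 N.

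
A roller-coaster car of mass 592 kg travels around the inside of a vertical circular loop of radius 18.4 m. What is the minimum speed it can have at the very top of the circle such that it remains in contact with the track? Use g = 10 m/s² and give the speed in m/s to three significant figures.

At the top, both weight mg and N point toward the centre: N + mg = mv²/r.
At minimum speed N → 0, so mg = mv_min²/r ⇒ v_min = √(g r) = √(10.0 × 18.4) = 13.56 m/s.

13.6 m/s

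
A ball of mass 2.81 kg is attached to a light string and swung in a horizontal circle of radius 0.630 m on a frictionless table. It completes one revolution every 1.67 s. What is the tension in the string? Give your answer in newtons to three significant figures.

25.1 N

v = 2πr/T = 2π × 0.630/1.67 = 2.370 m/s.
The tension is the only horizontal force, so it supplies the full centripetal force: T = m v²/r = 2.81 × (2.370)²/0.630 = 2.81 × 5.618/0.630 = 25.06 N.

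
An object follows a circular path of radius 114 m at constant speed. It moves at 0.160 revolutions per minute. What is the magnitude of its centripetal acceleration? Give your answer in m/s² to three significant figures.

ω = 0.160 rev/min × 2π/60 = 0.01676 rad/s, so v = ωr = 0.01676 × 114 = 1.910 m/s.
a_c = v²/r = (1.910)²/114 = 3.648/114 = 0.03200 m/s².

0.0320 m/s²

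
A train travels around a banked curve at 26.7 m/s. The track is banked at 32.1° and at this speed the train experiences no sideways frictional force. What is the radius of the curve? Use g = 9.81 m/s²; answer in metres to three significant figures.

Frictionless banking: tanθ = v²/(rg), so r = v²/(g tanθ).
r = (26.7)²/(9.81 × tan 32.1°) = 712.9/(9.81 × 0.6273) = 712.9/6.154 = 115.8 m.

116 m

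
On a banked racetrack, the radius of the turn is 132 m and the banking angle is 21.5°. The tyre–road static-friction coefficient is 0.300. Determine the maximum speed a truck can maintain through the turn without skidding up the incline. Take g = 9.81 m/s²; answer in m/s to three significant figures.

At the maximum speed, friction acts down the slope at its limiting value f = μN. Radially (horizontal, toward centre): N sinθ + μN cosθ = mv²/r. Vertically: N cosθ − μN sinθ = mg.
Dividing: v² = r g (sinθ + μcosθ)/(cosθ − μsinθ).
sinθ + μcosθ = 0.3665 + 0.300×0.9304 = 0.6456; cosθ − μsinθ = 0.9304 − 0.300×0.3665 = 0.8205.
v² = 132 × 9.81 × 0.6456/0.8205 = 1019 m²/s², so v = 31.92 m/s.

31.9 m/s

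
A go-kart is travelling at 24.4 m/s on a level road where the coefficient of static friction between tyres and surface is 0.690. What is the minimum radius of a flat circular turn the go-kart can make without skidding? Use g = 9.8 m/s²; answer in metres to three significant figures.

88.0 m

At the limit, μ_s m g = m v²/r, so r_min = v²/(μ_s g) = (24.4)²/(0.690 × 9.8) = 595.4/6.762 = 88.04 m.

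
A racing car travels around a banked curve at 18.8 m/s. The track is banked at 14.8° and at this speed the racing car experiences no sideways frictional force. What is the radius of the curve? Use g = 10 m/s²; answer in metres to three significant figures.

134 m

Frictionless banking: tanθ = v²/(rg), so r = v²/(g tanθ).
r = (18.8)²/(10.0 × tan 14.8°) = 353.4/(10.0 × 0.2642) = 353.4/2.642 = 133.8 m.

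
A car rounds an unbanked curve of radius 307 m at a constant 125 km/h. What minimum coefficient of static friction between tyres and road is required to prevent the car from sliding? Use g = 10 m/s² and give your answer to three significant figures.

v = 125/3.6 = 34.72 m/s.
Friction provides the centripetal force: μ_s m g = m v²/r, so μ_s = v²/(g r) = (34.72)²/(10.0 × 307) = 1206/3070 = 0.3927.

0.393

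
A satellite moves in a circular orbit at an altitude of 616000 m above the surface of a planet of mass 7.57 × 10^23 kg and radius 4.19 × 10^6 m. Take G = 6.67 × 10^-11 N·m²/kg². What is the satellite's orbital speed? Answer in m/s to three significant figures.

Orbital radius r = R + h = 4.19 × 10^6 + 616000 = 4.806 × 10^6 m.
Gravity supplies the centripetal force: G M m / r² = m v² / r, so v = √(GM/r).
v = √(6.67 × 10^-11 × 7.57 × 10^23 / 4.806 × 10^6) = √(1.051 × 10^7) = 3241 m/s.

3240 m/s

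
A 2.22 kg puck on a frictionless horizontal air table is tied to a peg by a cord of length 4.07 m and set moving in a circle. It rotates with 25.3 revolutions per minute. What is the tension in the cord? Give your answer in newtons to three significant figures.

ω = 25.3 rev/min × 2π/60 = 2.649 rad/s, so v = ωr = 2.649 × 4.07 = 10.78 m/s.
The tension is the only horizontal force, so it supplies the full centripetal force: T = m v²/r = 2.22 × (10.78)²/4.07 = 2.22 × 116.3/4.07 = 63.42 N.

63.4 N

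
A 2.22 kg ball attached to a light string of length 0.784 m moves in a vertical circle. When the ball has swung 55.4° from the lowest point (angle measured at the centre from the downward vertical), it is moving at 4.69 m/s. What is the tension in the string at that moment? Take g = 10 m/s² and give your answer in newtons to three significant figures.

Take the radial direction toward the centre of the circle as positive. The component of the weight along the string toward the centre is −mg cos φ (φ measured from the bottom), so Newton's second law along the string gives T − mg cos φ = m v²/r.
cos 55.4° = 0.5678, so T = m(v²/r + g cos φ) = 2.22 × ((4.69)²/0.784 + 10.0 × 0.5678) = 2.22 × (28.06 + (5.678)) = 2.22 × 33.73 = 74.89 N.

74.9 N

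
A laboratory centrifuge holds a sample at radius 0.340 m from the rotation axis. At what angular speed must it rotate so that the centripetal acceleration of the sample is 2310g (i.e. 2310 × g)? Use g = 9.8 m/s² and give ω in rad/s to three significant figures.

Centripetal acceleration a_c = ω²r. Setting ω²r = 2310g:
ω = √(2310g / r) = √(2310 × 9.8 / 0.340) = √66580 = 258.0 rad/s.

258 rad/s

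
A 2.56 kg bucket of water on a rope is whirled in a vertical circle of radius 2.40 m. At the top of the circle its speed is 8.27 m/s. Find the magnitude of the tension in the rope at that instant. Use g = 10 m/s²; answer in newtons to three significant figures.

At the top, both T and the weight mg point inward (toward the centre), so T + mg = mv²/r.
T = m(v²/r − g) = 2.56 × ((8.27)²/2.40 − 10.0) = 2.56 × (28.50 − 10.0) = 2.56 × 18.50 = 47.35 N.

47.4 N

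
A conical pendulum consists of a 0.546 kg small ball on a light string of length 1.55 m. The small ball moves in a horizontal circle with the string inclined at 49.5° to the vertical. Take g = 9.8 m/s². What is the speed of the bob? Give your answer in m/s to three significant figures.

The radius of the circle is r = L sinθ = 1.55 × sin 49.5° = 1.179 m.
Horizontally T sinθ = mv²/r and vertically T cosθ = mg, so tanθ = v²/(rg).
v = √(r g tanθ) = √(1.179 × 9.8 × 1.171) = √13.52 = 3.677 m/s.

3.68 m/s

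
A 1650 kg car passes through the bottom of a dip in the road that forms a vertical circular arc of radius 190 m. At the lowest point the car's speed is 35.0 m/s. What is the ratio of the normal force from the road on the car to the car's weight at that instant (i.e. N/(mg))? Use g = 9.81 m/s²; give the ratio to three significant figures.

At the bottom, N − mg = mv²/r, so N = m(v²/r + g) and N/(mg) = v²/(rg) + 1 = (35.0)²/(190 × 9.81) + 1 = 0.6572 + 1 = 1.657.

1.66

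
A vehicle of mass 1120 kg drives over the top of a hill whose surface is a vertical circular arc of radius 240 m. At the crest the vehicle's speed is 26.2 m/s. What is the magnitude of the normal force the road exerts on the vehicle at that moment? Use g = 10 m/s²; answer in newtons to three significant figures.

8000 N

At the crest the centripetal acceleration points downward (toward the centre of the arc), so mg − N = mv²/r.
N = m(g − v²/r) = 1120 × (10.0 − (26.2)²/240) = 1120 × (10.0 − 2.860) = 1120 × 7.140 = 7997 N.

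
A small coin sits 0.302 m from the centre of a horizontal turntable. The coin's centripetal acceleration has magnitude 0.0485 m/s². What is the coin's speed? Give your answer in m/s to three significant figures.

a_c = v²/r ⇒ v = √(a_c · r) = √(0.0485 × 0.302) = √0.01465 = 0.1210 m/s.

0.121 m/s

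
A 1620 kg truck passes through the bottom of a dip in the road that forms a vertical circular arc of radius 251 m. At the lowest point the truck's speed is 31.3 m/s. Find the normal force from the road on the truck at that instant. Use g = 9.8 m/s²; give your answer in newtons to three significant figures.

At the lowest point, N points up (toward the centre) and the weight mg points down (away from the centre), so the net inward force is N − mg = mv²/r.
N = m(v²/r + g) = 1620 × ((31.3)²/251 + 9.8) = 1620 × (3.903 + 9.8) = 1620 × 13.70 = 22200 N.

22200 N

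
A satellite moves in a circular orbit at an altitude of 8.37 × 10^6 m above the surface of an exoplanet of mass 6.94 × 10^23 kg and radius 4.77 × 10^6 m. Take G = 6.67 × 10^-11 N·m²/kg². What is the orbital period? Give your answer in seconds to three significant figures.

44000 s

r = R + h = 4.77 × 10^6 + 8.37 × 10^6 = 1.314 × 10^7 m. Gravity provides the centripetal force: G M m / r² = m v² / r ⇒ v = √(GM/r) = 1877 m/s.
T = 2πr/v = 2π × 1.314 × 10^7 / 1877 = 43990 s.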